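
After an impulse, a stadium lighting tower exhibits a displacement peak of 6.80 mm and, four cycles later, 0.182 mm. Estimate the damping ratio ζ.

0.143

Logarithmic decrement δ = (1/n)·ln(x₀/x_n) = (1/4)·ln(6.80/0.182) = (1/4)·ln(37.36) = 0.9052.
ζ = δ/√(4π² + δ²) = 0.9052/√(39.48 + 0.819) = 0.9052/6.348 = 0.1426.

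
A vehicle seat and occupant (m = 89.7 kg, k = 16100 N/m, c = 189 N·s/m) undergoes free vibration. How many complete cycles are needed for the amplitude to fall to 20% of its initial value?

4 cycles

ζ = c/(2√(km)) = 189/(2√(16100 × 89.7)) = 189/2403 = 0.07864.
Logarithmic decrement δ = 2πζ/√(1 − ζ²) = 2π × 0.07864/√(1 − 0.00618) = 0.4956.
x_n/x₀ = e^(−nδ) ≤ 0.2; take ln: n ≥ ln(1/0.2)/δ = 1.609/0.4956 = 3.247.
So 4 complete cycles are required.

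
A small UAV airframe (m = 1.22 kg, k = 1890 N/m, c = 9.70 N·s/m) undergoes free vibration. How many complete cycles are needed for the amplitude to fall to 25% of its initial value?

ζ = c/(2√(km)) = 9.70/(2√(1890 × 1.22)) = 9.70/96.04 = 0.1010.
Logarithmic decrement δ = 2πζ/√(1 − ζ²) = 2π × 0.1010/√(1 − 0.0102) = 0.6379.
x_n/x₀ = e^(−nδ) ≤ 0.25; take ln: n ≥ ln(1/0.25)/δ = 1.386/0.6379 = 2.173.
So 3 complete cycles are required.

3 cycles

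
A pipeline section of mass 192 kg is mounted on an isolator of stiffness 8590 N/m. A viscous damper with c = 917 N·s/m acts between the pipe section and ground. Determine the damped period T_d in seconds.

1.01 s

ω_n = √(k/m) = √(8590/192) = 6.689 rad/s.
Critical damping c_c = 2√(k·m) = 2√(8590 × 192) = 2568 N·s/m, so ζ = c/c_c = 917/2568 = 0.3570.
ω_d = ω_n√(1 − ζ²) = 6.689 × √(1 − 0.127) = 6.248 rad/s.
T_d = 2π/ω_d = 1.006 s.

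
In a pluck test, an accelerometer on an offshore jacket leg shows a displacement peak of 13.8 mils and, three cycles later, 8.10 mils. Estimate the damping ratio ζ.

Logarithmic decrement δ = (1/n)·ln(x₀/x_n) = (1/3)·ln(13.8/8.10) = (1/3)·ln(1.704) = 0.1776.
ζ = δ/√(4π² + δ²) = 0.1776/√(39.48 + 0.0315) = 0.1776/6.286 = 0.02825.

0.0283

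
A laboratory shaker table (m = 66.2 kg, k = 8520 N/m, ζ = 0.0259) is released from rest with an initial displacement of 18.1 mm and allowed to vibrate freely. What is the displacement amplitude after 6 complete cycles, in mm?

6.82 mm

Logarithmic decrement δ = 2πζ/√(1 − ζ²) = 2π × 0.02590/√(1 − 0.000671) = 0.1628.
After n cycles, x_n/x₀ = e^(−nδ), so x_6 = 18.1 × e^(−6 × 0.1628) = 18.1 × 0.3765 = 6.815 mm.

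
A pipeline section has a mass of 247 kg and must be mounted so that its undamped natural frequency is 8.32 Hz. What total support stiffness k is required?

675000 N/m

ω_n = 2πf_n = 2π × 8.32 = 52.28 rad/s.
k = m·ω_n² = 247 × 52.28² = 247 × 2733 = 675000 N/m.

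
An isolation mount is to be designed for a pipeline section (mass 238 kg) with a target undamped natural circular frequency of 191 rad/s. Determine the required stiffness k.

k = m·ω_n² = 238 × 191.0² = 238 × 36480 = 8682000 N/m.

8680000 N/m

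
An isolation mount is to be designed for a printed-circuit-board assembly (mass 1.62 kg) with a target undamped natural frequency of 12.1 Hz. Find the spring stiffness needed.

9360 N/m

ω_n = 2πf_n = 2π × 12.1 = 76.03 rad/s.
k = m·ω_n² = 1.62 × 76.03² = 1.62 × 5780 = 9364 N/m.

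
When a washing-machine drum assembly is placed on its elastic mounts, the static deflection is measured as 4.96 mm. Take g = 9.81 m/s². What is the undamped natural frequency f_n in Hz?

ω_n = √(g/δ_st) = √(9.81/0.00496) = √1978 = 44.47 rad/s.
f_n = ω_n/(2π) = 44.47/6.283 = 7.078 Hz.

7.08 Hz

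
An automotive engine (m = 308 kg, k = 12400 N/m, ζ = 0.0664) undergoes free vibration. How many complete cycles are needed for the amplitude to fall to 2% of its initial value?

10 cycles

Logarithmic decrement δ = 2πζ/√(1 − ζ²) = 2π × 0.06640/√(1 − 0.00441) = 0.4181.
x_n/x₀ = e^(−nδ) ≤ 0.02; take ln: n ≥ ln(1/0.02)/δ = 3.912/0.4181 = 9.356.
So 10 complete cycles are required.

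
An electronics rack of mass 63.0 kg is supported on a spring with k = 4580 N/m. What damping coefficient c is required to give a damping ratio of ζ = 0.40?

430 N·s/m

c_c = 2√(k·m) = 2√(4580 × 63.0) = 1074 N·s/m.
c = ζ·c_c = 0.40 × 1074 = 429.7 N·s/m.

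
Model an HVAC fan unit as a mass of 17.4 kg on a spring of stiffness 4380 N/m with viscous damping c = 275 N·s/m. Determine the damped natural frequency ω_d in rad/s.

13.8 rad/s

ω_n = √(k/m) = √(4380/17.4) = 15.87 rad/s.
Critical damping c_c = 2√(k·m) = 2√(4380 × 17.4) = 552.1 N·s/m, so ζ = c/c_c = 275/552.1 = 0.4981.
ω_d = ω_n√(1 − ζ²) = 15.87 × √(1 − 0.248) = 13.76 rad/s.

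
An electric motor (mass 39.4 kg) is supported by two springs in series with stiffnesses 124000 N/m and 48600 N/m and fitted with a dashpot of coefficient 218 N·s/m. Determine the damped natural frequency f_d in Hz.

4.72 Hz

Series springs: 1/k_eq = 1/124000 + 1/48600 = 2.864×10^-5, so k_eq = 34920 N/m.
ω_n = √(k_eq/m) = √(34920/39.4) = 29.77 rad/s.
Critical damping c_c = 2√(k_eq·m) = 2√(34920 × 39.4) = 2346 N·s/m, so ζ = c/c_c = 218/2346 = 0.09293.
ω_d = ω_n√(1 − ζ²) = 29.77 × √(1 − 0.00864) = 29.64 rad/s.
f_d = ω_d/(2π) = 4.717 Hz.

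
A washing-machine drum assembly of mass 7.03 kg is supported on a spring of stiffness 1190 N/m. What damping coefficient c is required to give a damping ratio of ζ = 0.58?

106 N·s/m

c_c = 2√(k·m) = 2√(1190 × 7.03) = 182.9 N·s/m.
c = ζ·c_c = 0.58 × 182.9 = 106.1 N·s/m.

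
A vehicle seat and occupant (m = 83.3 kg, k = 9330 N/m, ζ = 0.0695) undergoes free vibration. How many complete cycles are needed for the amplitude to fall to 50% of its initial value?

Logarithmic decrement δ = 2πζ/√(1 − ζ²) = 2π × 0.06950/√(1 − 0.00483) = 0.4377.
x_n/x₀ = e^(−nδ) ≤ 0.5; take ln: n ≥ ln(1/0.5)/δ = 0.6931/0.4377 = 1.583.
So 2 complete cycles are required.

2 cycles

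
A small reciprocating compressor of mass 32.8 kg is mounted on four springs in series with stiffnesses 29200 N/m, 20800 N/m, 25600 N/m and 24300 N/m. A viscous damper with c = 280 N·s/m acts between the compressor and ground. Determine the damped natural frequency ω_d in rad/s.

Series springs: 1/k_eq = 1/29200 + 1/20800 + 1/25600 + 1/24300 = 0.0001625, so k_eq = 6152 N/m.
ω_n = √(k_eq/m) = √(6152/32.8) = 13.70 rad/s.
Critical damping c_c = 2√(k_eq·m) = 2√(6152 × 32.8) = 898.4 N·s/m, so ζ = c/c_c = 280/898.4 = 0.3117.
ω_d = ω_n√(1 − ζ²) = 13.70 × √(1 − 0.0971) = 13.01 rad/s.

13.0 rad/s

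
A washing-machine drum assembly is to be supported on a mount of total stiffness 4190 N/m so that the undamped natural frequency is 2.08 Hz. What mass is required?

24.5 kg

ω_n = 2πf_n = 2π × 2.08 = 13.07 rad/s.
m = k/ω_n² = 4190/13.07² = 4190/170.8 = 24.53 kg.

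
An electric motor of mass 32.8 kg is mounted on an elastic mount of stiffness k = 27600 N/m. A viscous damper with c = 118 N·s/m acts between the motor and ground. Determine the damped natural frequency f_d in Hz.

4.61 Hz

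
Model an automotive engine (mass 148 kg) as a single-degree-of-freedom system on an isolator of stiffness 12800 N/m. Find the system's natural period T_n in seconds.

0.676 s

ω_n = √(k/m) = √(12800/148) = √86.49 = 9.300 rad/s.
T_n = 2π/ω_n = 6.283/9.300 = 0.6756 s.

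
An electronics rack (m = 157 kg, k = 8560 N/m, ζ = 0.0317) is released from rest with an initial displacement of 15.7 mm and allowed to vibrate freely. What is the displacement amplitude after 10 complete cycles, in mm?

2.14 mm

Logarithmic decrement δ = 2πζ/√(1 − ζ²) = 2π × 0.03170/√(1 − 0.00100) = 0.1993.
After n cycles, x_n/x₀ = e^(−nδ), so x_10 = 15.7 × e^(−10 × 0.1993) = 15.7 × 0.1363 = 2.140 mm.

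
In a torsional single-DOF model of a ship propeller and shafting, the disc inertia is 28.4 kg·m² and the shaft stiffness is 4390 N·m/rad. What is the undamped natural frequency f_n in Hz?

ω_n = √(k_t/J) = √(4390/28.4) = √154.6 = 12.43 rad/s.
f_n = ω_n/(2π) = 12.43/6.283 = 1.979 Hz.

1.98 Hz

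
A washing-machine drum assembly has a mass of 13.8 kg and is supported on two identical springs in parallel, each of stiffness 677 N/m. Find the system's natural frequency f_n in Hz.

1.58 Hz

Parallel springs add: k_eq = 2 × 677 = 1354 N/m.
ω_n = √(k_eq/m) = √(1354/13.8) = √98.12 = 9.905 rad/s.
f_n = ω_n/(2π) = 9.905/6.283 = 1.576 Hz.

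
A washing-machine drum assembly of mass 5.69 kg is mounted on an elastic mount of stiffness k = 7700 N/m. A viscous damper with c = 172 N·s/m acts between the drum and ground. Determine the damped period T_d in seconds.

0.187 s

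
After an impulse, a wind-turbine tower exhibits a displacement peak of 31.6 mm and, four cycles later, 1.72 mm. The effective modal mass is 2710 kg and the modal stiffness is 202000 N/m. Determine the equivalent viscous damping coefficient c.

Logarithmic decrement δ = (1/n)·ln(x₀/x_n) = (1/4)·ln(31.6/1.72) = (1/4)·ln(18.37) = 0.7277.
ζ = δ/√(4π² + δ²) = 0.7277/√(39.48 + 0.530) = 0.7277/6.325 = 0.1150.
c = ζ · 2√(km) = 0.1150 × 2√(202000 × 2710) = 0.1150 × 46790 = 5384 N·s/m.

5380 N·s/m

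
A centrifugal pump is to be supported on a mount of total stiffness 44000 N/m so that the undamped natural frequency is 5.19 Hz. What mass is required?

41.4 kg

ω_n = 2πf_n = 2π × 5.19 = 32.61 rad/s.
m = k/ω_n² = 44000/32.61² = 44000/1063 = 41.38 kg.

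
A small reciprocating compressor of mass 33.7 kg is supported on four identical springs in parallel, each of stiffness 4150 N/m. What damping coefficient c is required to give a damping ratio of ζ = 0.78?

1170 N·s/m

Parallel springs add: k_eq = 4 × 4150 = 16600 N/m.
c_c = 2√(k_eq·m) = 2√(16600 × 33.7) = 1496 N·s/m.
c = ζ·c_c = 0.78 × 1496 = 1167 N·s/m.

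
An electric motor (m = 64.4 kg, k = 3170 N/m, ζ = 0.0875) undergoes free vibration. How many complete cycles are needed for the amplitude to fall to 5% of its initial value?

Logarithmic decrement δ = 2πζ/√(1 − ζ²) = 2π × 0.08750/√(1 − 0.00766) = 0.5519.
x_n/x₀ = e^(−nδ) ≤ 0.05; take ln: n ≥ ln(1/0.05)/δ = 2.996/0.5519 = 5.428.
So 6 complete cycles are required.

6 cycles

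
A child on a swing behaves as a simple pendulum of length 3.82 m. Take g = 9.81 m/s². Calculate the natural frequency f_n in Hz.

0.255 Hz

For a simple pendulum ω_n = √(g/L) = √(9.81/3.82) = √2.568 = 1.603 rad/s.
f_n = ω_n/(2π) = 1.603/6.283 = 0.2550 Hz.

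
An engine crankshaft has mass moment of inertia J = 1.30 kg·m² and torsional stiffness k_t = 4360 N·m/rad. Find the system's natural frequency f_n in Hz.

9.22 Hz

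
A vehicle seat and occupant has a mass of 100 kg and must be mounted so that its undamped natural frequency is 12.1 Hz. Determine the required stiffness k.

578000 N/m

ω_n = 2πf_n = 2π × 12.1 = 76.03 rad/s.
k = m·ω_n² = 100 × 76.03² = 100 × 5780 = 578000 N/m.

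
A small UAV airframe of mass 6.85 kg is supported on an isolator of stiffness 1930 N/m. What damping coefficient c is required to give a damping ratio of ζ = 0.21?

c_c = 2√(k·m) = 2√(1930 × 6.85) = 230.0 N·s/m.
c = ζ·c_c = 0.21 × 230.0 = 48.29 N·s/m.

48.3 N·s/m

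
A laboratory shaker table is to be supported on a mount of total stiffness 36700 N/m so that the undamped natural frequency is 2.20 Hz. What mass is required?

192 kg

ω_n = 2πf_n = 2π × 2.20 = 13.82 rad/s.
m = k/ω_n² = 36700/13.82² = 36700/191.1 = 192.1 kg.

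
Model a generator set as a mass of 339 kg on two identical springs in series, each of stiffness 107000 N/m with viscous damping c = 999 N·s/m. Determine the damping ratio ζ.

Series springs: 1/k_eq = 2/107000, so k_eq = 107000/2 = 53500 N/m.
ω_n = √(k_eq/m) = √(53500/339) = 12.56 rad/s.
Critical damping c_c = 2√(k_eq·m) = 2√(53500 × 339) = 8517 N·s/m, so ζ = c/c_c = 999/8517 = 0.1173.

0.117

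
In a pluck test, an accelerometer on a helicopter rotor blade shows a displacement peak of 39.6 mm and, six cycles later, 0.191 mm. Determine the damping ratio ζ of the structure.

Logarithmic decrement δ = (1/n)·ln(x₀/x_n) = (1/6)·ln(39.6/0.191) = (1/6)·ln(207.3) = 0.8891.
ζ = δ/√(4π² + δ²) = 0.8891/√(39.48 + 0.790) = 0.8891/6.346 = 0.1401.

0.140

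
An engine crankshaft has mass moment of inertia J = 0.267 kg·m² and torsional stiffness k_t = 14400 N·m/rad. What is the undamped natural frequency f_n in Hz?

ω_n = √(k_t/J) = √(14400/0.267) = √53930 = 232.2 rad/s.
f_n = ω_n/(2π) = 232.2/6.283 = 36.96 Hz.

37.0 Hz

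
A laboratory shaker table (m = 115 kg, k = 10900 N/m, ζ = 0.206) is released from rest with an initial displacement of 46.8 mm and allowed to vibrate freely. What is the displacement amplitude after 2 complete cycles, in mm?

3.32 mm

Logarithmic decrement δ = 2πζ/√(1 − ζ²) = 2π × 0.2060/√(1 − 0.0424) = 1.323.
After n cycles, x_n/x₀ = e^(−nδ), so x_2 = 46.8 × e^(−2 × 1.323) = 46.8 × 0.07098 = 3.322 mm.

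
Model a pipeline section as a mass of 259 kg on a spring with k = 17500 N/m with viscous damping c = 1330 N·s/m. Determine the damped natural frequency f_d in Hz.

ω_n = √(k/m) = √(17500/259) = 8.220 rad/s.
Critical damping c_c = 2√(k·m) = 2√(17500 × 259) = 4258 N·s/m, so ζ = c/c_c = 1330/4258 = 0.3124.
ω_d = ω_n√(1 − ζ²) = 8.220 × √(1 − 0.0976) = 7.809 rad/s.
f_d = ω_d/(2π) = 1.243 Hz.

1.24 Hz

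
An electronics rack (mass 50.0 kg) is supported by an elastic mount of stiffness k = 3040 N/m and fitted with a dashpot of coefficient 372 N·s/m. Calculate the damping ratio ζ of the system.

ω_n = √(k/m) = √(3040/50.0) = 7.797 rad/s.
Critical damping c_c = 2√(k·m) = 2√(3040 × 50.0) = 779.7 N·s/m, so ζ = c/c_c = 372/779.7 = 0.4771.

0.477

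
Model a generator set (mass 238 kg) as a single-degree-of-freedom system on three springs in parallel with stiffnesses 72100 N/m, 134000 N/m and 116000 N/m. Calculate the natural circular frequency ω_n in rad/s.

36.8 rad/s

Parallel springs add: k_eq = 72100 + 134000 + 116000 = 322100 N/m.
ω_n = √(k_eq/m) = √(322100/238) = √1353 = 36.79 rad/s.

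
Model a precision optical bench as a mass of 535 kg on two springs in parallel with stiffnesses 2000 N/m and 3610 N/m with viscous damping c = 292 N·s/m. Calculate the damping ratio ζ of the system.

0.0843

Parallel springs add: k_eq = 2000 + 3610 = 5610 N/m.
ω_n = √(k_eq/m) = √(5610/535) = 3.238 rad/s.
Critical damping c_c = 2√(k_eq·m) = 2√(5610 × 535) = 3465 N·s/m, so ζ = c/c_c = 292/3465 = 0.08427.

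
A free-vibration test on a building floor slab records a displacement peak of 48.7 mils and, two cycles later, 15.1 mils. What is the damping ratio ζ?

Logarithmic decrement δ = (1/n)·ln(x₀/x_n) = (1/2)·ln(48.7/15.1) = (1/2)·ln(3.225) = 0.5855.
ζ = δ/√(4π² + δ²) = 0.5855/√(39.48 + 0.343) = 0.5855/6.310 = 0.09278.

0.0928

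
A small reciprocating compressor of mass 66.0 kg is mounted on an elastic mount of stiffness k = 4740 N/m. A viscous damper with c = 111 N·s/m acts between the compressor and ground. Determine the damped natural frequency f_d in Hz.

1.34 Hz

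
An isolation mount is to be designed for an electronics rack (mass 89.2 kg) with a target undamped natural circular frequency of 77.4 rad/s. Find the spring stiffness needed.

534000 N/m

k = m·ω_n² = 89.2 × 77.40² = 89.2 × 5991 = 534400 N/m.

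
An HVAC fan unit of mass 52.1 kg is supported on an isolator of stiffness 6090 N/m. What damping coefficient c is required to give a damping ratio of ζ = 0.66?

c_c = 2√(k·m) = 2√(6090 × 52.1) = 1127 N·s/m.
c = ζ·c_c = 0.66 × 1127 = 743.5 N·s/m.

744 N·s/m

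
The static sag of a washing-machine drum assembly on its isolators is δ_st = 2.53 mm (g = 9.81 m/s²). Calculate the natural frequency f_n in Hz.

ω_n = √(g/δ_st) = √(9.81/0.00253) = √3877 = 62.27 rad/s.
f_n = ω_n/(2π) = 62.27/6.283 = 9.910 Hz.

9.91 Hz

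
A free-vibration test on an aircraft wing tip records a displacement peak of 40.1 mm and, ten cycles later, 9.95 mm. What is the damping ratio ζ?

0.0222

Logarithmic decrement δ = (1/n)·ln(x₀/x_n) = (1/10)·ln(40.1/9.95) = (1/10)·ln(4.030) = 0.1394.
ζ = δ/√(4π² + δ²) = 0.1394/√(39.48 + 0.0194) = 0.1394/6.285 = 0.02218.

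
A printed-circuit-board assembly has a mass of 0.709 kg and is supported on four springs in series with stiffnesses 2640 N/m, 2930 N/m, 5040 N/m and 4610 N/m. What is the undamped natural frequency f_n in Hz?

Series springs: 1/k_eq = 1/2640 + 1/2930 + 1/5040 + 1/4610 = 0.001135, so k_eq = 880.7 N/m.
ω_n = √(k_eq/m) = √(880.7/0.709) = √1242 = 35.25 rad/s.
f_n = ω_n/(2π) = 35.25/6.283 = 5.609 Hz.

5.61 Hz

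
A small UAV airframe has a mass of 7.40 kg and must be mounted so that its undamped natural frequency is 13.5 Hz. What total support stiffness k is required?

53200 N/m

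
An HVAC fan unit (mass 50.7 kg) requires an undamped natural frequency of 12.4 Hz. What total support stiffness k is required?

ω_n = 2πf_n = 2π × 12.4 = 77.91 rad/s.
k = m·ω_n² = 50.7 × 77.91² = 50.7 × 6070 = 307800 N/m.

308000 N/m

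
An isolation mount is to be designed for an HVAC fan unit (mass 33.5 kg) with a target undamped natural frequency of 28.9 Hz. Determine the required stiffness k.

1100000 N/m

ω_n = 2πf_n = 2π × 28.9 = 181.6 rad/s.
k = m·ω_n² = 33.5 × 181.6² = 33.5 × 32970 = 1105000 N/m.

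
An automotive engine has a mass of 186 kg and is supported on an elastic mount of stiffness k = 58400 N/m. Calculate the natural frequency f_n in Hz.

2.82 Hz

ω_n = √(k/m) = √(58400/186) = √314.0 = 17.72 rad/s.
f_n = ω_n/(2π) = 17.72/6.283 = 2.820 Hz.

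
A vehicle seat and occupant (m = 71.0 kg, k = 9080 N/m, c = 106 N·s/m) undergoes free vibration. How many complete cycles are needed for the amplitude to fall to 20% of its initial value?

ζ = c/(2√(km)) = 106/(2√(9080 × 71.0)) = 106/1606 = 0.06601.
Logarithmic decrement δ = 2πζ/√(1 − ζ²) = 2π × 0.06601/√(1 − 0.00436) = 0.4157.
x_n/x₀ = e^(−nδ) ≤ 0.2; take ln: n ≥ ln(1/0.2)/δ = 1.609/0.4157 = 3.872.
So 4 complete cycles are required.

4 cycles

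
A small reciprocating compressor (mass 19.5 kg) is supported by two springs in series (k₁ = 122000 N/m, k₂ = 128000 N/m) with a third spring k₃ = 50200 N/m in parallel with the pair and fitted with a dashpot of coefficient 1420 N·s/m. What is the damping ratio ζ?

Series pair: k_s = k₁k₂/(k₁+k₂) = (122000)(128000)/(122000 + 128000) = 62460 N/m. In parallel with k₃: k_eq = 62460 + 50200 = 112700 N/m.
ω_n = √(k_eq/m) = √(112700/19.5) = 76.01 rad/s.
Critical damping c_c = 2√(k_eq·m) = 2√(112700 × 19.5) = 2964 N·s/m, so ζ = c/c_c = 1420/2964 = 0.4790.

0.479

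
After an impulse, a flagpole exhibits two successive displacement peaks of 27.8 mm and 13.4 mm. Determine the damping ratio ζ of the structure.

Logarithmic decrement δ = (1/n)·ln(x₀/x_n) = (1/1)·ln(27.8/13.4) = (1/1)·ln(2.075) = 0.7298.
ζ = δ/√(4π² + δ²) = 0.7298/√(39.48 + 0.533) = 0.7298/6.325 = 0.1154.

0.115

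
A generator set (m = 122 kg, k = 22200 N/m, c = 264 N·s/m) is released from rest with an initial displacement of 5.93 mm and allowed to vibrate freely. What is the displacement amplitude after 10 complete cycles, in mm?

0.0378 mm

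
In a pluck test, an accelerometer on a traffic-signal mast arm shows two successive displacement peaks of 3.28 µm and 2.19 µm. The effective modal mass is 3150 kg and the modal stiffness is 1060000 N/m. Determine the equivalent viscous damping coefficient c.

7410 N·s/m

Logarithmic decrement δ = (1/n)·ln(x₀/x_n) = (1/1)·ln(3.28/2.19) = (1/1)·ln(1.498) = 0.4039.
ζ = δ/√(4π² + δ²) = 0.4039/√(39.48 + 0.163) = 0.4039/6.296 = 0.06416.
c = ζ · 2√(km) = 0.06416 × 2√(1060000 × 3150) = 0.06416 × 115600 = 7414 N·s/m.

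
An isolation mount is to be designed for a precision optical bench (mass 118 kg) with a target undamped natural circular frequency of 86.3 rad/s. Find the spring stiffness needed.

k = m·ω_n² = 118 × 86.30² = 118 × 7448 = 878800 N/m.

879000 N/m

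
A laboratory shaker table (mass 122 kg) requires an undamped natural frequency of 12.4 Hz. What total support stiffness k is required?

741000 N/m

ω_n = 2πf_n = 2π × 12.4 = 77.91 rad/s.
k = m·ω_n² = 122 × 77.91² = 122 × 6070 = 740600 N/m.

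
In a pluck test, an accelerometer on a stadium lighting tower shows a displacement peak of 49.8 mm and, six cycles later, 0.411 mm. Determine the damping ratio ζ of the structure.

0.126

Logarithmic decrement δ = (1/n)·ln(x₀/x_n) = (1/6)·ln(49.8/0.411) = (1/6)·ln(121.2) = 0.7995.
ζ = δ/√(4π² + δ²) = 0.7995/√(39.48 + 0.639) = 0.7995/6.334 = 0.1262.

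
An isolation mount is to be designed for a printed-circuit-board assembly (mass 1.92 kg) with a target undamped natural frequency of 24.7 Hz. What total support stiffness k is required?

ω_n = 2πf_n = 2π × 24.7 = 155.2 rad/s.
k = m·ω_n² = 1.92 × 155.2² = 1.92 × 24090 = 46240 N/m.

46200 N/m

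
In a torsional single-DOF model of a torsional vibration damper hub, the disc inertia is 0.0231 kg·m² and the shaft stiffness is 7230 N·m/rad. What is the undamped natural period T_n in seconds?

ω_n = √(k_t/J) = √(7230/0.0231) = √313000 = 559.5 rad/s.
T_n = 2π/ω_n = 6.283/559.5 = 0.01123 s.

0.0112 s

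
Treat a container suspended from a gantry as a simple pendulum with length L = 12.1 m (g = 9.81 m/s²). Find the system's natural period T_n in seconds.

For a simple pendulum ω_n = √(g/L) = √(9.81/12.1) = √0.8107 = 0.9004 rad/s.
T_n = 2π/ω_n = 6.283/0.9004 = 6.978 s.

6.98 s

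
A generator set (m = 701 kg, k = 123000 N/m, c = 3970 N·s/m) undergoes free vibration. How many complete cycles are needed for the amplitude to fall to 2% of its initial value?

3 cycles

ζ = c/(2√(km)) = 3970/(2√(123000 × 701)) = 3970/18570 = 0.2138.
Logarithmic decrement δ = 2πζ/√(1 − ζ²) = 2π × 0.2138/√(1 − 0.0457) = 1.375.
x_n/x₀ = e^(−nδ) ≤ 0.02; take ln: n ≥ ln(1/0.02)/δ = 3.912/1.375 = 2.845.
So 3 complete cycles are required.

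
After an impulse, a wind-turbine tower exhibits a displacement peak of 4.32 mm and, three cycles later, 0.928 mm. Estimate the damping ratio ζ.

0.0813

Logarithmic decrement δ = (1/n)·ln(x₀/x_n) = (1/3)·ln(4.32/0.928) = (1/3)·ln(4.655) = 0.5127.
ζ = δ/√(4π² + δ²) = 0.5127/√(39.48 + 0.263) = 0.5127/6.304 = 0.08132.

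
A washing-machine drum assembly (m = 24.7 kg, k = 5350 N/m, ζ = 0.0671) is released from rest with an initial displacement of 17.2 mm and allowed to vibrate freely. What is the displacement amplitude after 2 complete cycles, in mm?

Logarithmic decrement δ = 2πζ/√(1 − ζ²) = 2π × 0.06710/√(1 − 0.00450) = 0.4226.
After n cycles, x_n/x₀ = e^(−nδ), so x_2 = 17.2 × e^(−2 × 0.4226) = 17.2 × 0.4295 = 7.388 mm.

7.39 mm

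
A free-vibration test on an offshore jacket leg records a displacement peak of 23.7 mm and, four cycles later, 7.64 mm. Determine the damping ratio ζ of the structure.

0.0450

Logarithmic decrement δ = (1/n)·ln(x₀/x_n) = (1/4)·ln(23.7/7.64) = (1/4)·ln(3.102) = 0.2830.
ζ = δ/√(4π² + δ²) = 0.2830/√(39.48 + 0.0801) = 0.2830/6.290 = 0.04500.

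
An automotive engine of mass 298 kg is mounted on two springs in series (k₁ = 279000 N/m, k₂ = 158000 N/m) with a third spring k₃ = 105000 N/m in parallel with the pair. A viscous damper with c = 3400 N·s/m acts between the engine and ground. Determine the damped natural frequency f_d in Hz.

Series pair: k_s = k₁k₂/(k₁+k₂) = (279000)(158000)/(279000 + 158000) = 100900 N/m. In parallel with k₃: k_eq = 100900 + 105000 = 205900 N/m.
ω_n = √(k_eq/m) = √(205900/298) = 26.28 rad/s.
Critical damping c_c = 2√(k_eq·m) = 2√(205900 × 298) = 15670 N·s/m, so ζ = c/c_c = 3400/15670 = 0.2170.
ω_d = ω_n√(1 − ζ²) = 26.28 × √(1 − 0.0471) = 25.66 rad/s.
f_d = ω_d/(2π) = 4.084 Hz.

4.08 Hz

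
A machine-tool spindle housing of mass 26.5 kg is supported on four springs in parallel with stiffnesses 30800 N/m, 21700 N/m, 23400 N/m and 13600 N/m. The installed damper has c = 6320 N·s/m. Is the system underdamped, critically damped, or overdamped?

overdamped

Parallel springs add: k_eq = 30800 + 21700 + 23400 + 13600 = 89500 N/m.
c_c = 2√(k_eq·m) = 3080 N·s/m; ζ = c/c_c = 6320/3080 = 2.05.
Since ζ > 1 the system is overdamped.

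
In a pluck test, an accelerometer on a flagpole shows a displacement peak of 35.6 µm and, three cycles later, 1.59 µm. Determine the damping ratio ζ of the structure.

0.163

Logarithmic decrement δ = (1/n)·ln(x₀/x_n) = (1/3)·ln(35.6/1.59) = (1/3)·ln(22.39) = 1.036.
ζ = δ/√(4π² + δ²) = 1.036/√(39.48 + 1.07) = 1.036/6.368 = 0.1627.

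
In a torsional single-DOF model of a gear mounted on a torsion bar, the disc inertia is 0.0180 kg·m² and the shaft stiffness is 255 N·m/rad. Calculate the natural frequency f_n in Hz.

ω_n = √(k_t/J) = √(255/0.0180) = √14170 = 119.0 rad/s.
f_n = ω_n/(2π) = 119.0/6.283 = 18.94 Hz.

18.9 Hz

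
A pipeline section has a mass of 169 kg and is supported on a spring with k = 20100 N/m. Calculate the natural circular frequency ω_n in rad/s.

10.9 rad/s

ω_n = √(k/m) = √(20100/169) = √118.9 = 10.91 rad/s.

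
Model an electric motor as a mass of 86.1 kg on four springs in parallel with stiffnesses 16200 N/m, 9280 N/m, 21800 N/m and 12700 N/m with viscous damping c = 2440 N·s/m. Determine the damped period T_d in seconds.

0.282 s

Parallel springs add: k_eq = 16200 + 9280 + 21800 + 12700 = 59980 N/m.
ω_n = √(k_eq/m) = √(59980/86.1) = 26.39 rad/s.
Critical damping c_c = 2√(k_eq·m) = 2√(59980 × 86.1) = 4545 N·s/m, so ζ = c/c_c = 2440/4545 = 0.5369.
ω_d = ω_n√(1 − ζ²) = 26.39 × √(1 − 0.288) = 22.27 rad/s.
T_d = 2π/ω_d = 0.2822 s.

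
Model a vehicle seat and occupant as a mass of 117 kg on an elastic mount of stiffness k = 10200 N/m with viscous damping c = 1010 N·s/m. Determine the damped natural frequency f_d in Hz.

1.32 Hz

ω_n = √(k/m) = √(10200/117) = 9.337 rad/s.
Critical damping c_c = 2√(k·m) = 2√(10200 × 117) = 2185 N·s/m, so ζ = c/c_c = 1010/2185 = 0.4623.
ω_d = ω_n√(1 − ζ²) = 9.337 × √(1 − 0.214) = 8.279 rad/s.
f_d = ω_d/(2π) = 1.318 Hz.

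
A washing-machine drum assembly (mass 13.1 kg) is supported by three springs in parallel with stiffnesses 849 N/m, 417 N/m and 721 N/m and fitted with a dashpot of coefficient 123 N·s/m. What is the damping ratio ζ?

0.381

Parallel springs add: k_eq = 849 + 417 + 721 = 1987 N/m.
ω_n = √(k_eq/m) = √(1987/13.1) = 12.32 rad/s.
Critical damping c_c = 2√(k_eq·m) = 2√(1987 × 13.1) = 322.7 N·s/m, so ζ = c/c_c = 123/322.7 = 0.3812.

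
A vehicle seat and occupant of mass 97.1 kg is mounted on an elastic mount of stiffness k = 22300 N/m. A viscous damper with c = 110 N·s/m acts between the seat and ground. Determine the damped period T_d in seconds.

ω_n = √(k/m) = √(22300/97.1) = 15.15 rad/s.
Critical damping c_c = 2√(k·m) = 2√(22300 × 97.1) = 2943 N·s/m, so ζ = c/c_c = 110/2943 = 0.03738.
ω_d = ω_n√(1 − ζ²) = 15.15 × √(1 − 0.00140) = 15.14 rad/s.
T_d = 2π/ω_d = 0.4149 s.

0.415 s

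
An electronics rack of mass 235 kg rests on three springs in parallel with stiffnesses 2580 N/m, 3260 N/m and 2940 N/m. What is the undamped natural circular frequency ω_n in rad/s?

6.11 rad/s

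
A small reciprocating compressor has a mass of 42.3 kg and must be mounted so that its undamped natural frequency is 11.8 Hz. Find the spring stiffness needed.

233000 N/m

ω_n = 2πf_n = 2π × 11.8 = 74.14 rad/s.
k = m·ω_n² = 42.3 × 74.14² = 42.3 × 5497 = 232500 N/m.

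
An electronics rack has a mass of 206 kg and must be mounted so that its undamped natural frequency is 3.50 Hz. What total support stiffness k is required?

99600 N/m

ω_n = 2πf_n = 2π × 3.50 = 21.99 rad/s.
k = m·ω_n² = 206 × 21.99² = 206 × 483.6 = 99620 N/m.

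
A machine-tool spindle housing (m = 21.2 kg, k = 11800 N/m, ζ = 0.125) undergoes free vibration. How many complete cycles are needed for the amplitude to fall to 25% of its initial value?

Logarithmic decrement δ = 2πζ/√(1 − ζ²) = 2π × 0.1250/√(1 − 0.0156) = 0.7916.
x_n/x₀ = e^(−nδ) ≤ 0.25; take ln: n ≥ ln(1/0.25)/δ = 1.386/0.7916 = 1.751.
So 2 complete cycles are required.

2 cycles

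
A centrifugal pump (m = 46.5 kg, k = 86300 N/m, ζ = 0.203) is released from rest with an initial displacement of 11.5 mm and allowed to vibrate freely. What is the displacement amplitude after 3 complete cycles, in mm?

0.231 mm

Logarithmic decrement δ = 2πζ/√(1 − ζ²) = 2π × 0.2030/√(1 − 0.0412) = 1.303.
After n cycles, x_n/x₀ = e^(−nδ), so x_3 = 11.5 × e^(−3 × 1.303) = 11.5 × 0.02008 = 0.2310 mm.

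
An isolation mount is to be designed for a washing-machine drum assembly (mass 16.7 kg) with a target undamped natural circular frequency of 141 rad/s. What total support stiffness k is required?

k = m·ω_n² = 16.7 × 141.0² = 16.7 × 19880 = 332000 N/m.

332000 N/m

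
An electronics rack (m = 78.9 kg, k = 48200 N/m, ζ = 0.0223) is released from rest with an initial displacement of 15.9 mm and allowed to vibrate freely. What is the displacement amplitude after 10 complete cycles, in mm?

3.92 mm

Logarithmic decrement δ = 2πζ/√(1 − ζ²) = 2π × 0.02230/√(1 − 0.000497) = 0.1401.
After n cycles, x_n/x₀ = e^(−nδ), so x_10 = 15.9 × e^(−10 × 0.1401) = 15.9 × 0.2462 = 3.915 mm.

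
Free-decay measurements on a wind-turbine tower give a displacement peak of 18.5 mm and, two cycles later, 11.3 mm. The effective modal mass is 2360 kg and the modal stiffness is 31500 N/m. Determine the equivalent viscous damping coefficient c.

676 N·s/m

Logarithmic decrement δ = (1/n)·ln(x₀/x_n) = (1/2)·ln(18.5/11.3) = (1/2)·ln(1.637) = 0.2465.
ζ = δ/√(4π² + δ²) = 0.2465/√(39.48 + 0.0608) = 0.2465/6.288 = 0.03920.
c = ζ · 2√(km) = 0.03920 × 2√(31500 × 2360) = 0.03920 × 17240 = 676.0 N·s/m.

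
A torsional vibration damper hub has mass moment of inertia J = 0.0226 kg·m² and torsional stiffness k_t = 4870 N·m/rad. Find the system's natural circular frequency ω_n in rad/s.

ω_n = √(k_t/J) = √(4870/0.0226) = √215500 = 464.2 rad/s.

464 rad/s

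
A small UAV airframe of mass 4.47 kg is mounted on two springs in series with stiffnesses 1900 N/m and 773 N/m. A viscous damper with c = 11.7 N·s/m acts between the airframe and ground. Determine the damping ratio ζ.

0.118

Series springs: 1/k_eq = 1/1900 + 1/773 = 0.001820, so k_eq = 549.5 N/m.
ω_n = √(k_eq/m) = √(549.5/4.47) = 11.09 rad/s.
Critical damping c_c = 2√(k_eq·m) = 2√(549.5 × 4.47) = 99.12 N·s/m, so ζ = c/c_c = 11.7/99.12 = 0.1180.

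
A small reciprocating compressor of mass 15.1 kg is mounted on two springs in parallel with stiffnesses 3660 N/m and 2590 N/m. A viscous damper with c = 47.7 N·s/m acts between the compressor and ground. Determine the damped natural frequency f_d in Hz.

3.23 Hz

Parallel springs add: k_eq = 3660 + 2590 = 6250 N/m.
ω_n = √(k_eq/m) = √(6250/15.1) = 20.34 rad/s.
Critical damping c_c = 2√(k_eq·m) = 2√(6250 × 15.1) = 614.4 N·s/m, so ζ = c/c_c = 47.7/614.4 = 0.07764.
ω_d = ω_n√(1 − ζ²) = 20.34 × √(1 − 0.00603) = 20.28 rad/s.
f_d = ω_d/(2π) = 3.228 Hz.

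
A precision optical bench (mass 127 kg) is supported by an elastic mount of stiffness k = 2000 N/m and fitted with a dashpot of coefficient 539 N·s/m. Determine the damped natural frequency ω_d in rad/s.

ω_n = √(k/m) = √(2000/127) = 3.968 rad/s.
Critical damping c_c = 2√(k·m) = 2√(2000 × 127) = 1008 N·s/m, so ζ = c/c_c = 539/1008 = 0.5347.
ω_d = ω_n√(1 − ζ²) = 3.968 × √(1 − 0.286) = 3.353 rad/s.

3.35 rad/s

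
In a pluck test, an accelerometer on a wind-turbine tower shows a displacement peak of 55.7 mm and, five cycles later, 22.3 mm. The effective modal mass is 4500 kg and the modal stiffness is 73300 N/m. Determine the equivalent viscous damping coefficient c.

1060 N·s/m

Logarithmic decrement δ = (1/n)·ln(x₀/x_n) = (1/5)·ln(55.7/22.3) = (1/5)·ln(2.498) = 0.1831.
ζ = δ/√(4π² + δ²) = 0.1831/√(39.48 + 0.0335) = 0.1831/6.286 = 0.02913.
c = ζ · 2√(km) = 0.02913 × 2√(73300 × 4500) = 0.02913 × 36320 = 1058 N·s/m.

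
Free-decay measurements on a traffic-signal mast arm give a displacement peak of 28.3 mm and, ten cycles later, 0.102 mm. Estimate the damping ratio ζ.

0.0892

Logarithmic decrement δ = (1/n)·ln(x₀/x_n) = (1/10)·ln(28.3/0.102) = (1/10)·ln(277.5) = 0.5626.
ζ = δ/√(4π² + δ²) = 0.5626/√(39.48 + 0.316) = 0.5626/6.308 = 0.08918.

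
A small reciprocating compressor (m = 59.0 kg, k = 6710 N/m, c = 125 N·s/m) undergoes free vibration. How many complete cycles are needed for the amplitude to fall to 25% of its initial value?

ζ = c/(2√(km)) = 125/(2√(6710 × 59.0)) = 125/1258 = 0.09933.
Logarithmic decrement δ = 2πζ/√(1 − ζ²) = 2π × 0.09933/√(1 − 0.00987) = 0.6272.
x_n/x₀ = e^(−nδ) ≤ 0.25; take ln: n ≥ ln(1/0.25)/δ = 1.386/0.6272 = 2.210.
So 3 complete cycles are required.

3 cycles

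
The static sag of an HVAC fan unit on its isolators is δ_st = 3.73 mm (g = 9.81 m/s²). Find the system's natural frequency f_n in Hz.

ω_n = √(g/δ_st) = √(9.81/0.00373) = √2630 = 51.28 rad/s.
f_n = ω_n/(2π) = 51.28/6.283 = 8.162 Hz.

8.16 Hz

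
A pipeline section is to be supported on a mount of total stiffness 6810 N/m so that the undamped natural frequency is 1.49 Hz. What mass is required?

77.7 kg

ω_n = 2πf_n = 2π × 1.49 = 9.362 rad/s.
m = k/ω_n² = 6810/9.362² = 6810/87.65 = 77.70 kg.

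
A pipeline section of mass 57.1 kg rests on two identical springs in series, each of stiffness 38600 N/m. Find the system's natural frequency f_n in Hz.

Series springs: 1/k_eq = 2/38600, so k_eq = 38600/2 = 19300 N/m.
ω_n = √(k_eq/m) = √(19300/57.1) = √338.0 = 18.38 rad/s.
f_n = ω_n/(2π) = 18.38/6.283 = 2.926 Hz.

2.93 Hz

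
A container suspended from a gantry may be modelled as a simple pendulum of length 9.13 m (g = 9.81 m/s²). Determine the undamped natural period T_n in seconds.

For a simple pendulum ω_n = √(g/L) = √(9.81/9.13) = √1.074 = 1.037 rad/s.
T_n = 2π/ω_n = 6.283/1.037 = 6.062 s.

6.06 s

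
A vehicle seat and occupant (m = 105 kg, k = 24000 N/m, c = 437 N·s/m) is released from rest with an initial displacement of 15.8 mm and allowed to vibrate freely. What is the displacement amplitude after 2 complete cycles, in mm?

2.76 mm

ζ = c/(2√(km)) = 437/(2√(24000 × 105)) = 437/3175 = 0.1376.
Logarithmic decrement δ = 2πζ/√(1 − ζ²) = 2π × 0.1376/√(1 − 0.0189) = 0.8731.
After n cycles, x_n/x₀ = e^(−nδ), so x_2 = 15.8 × e^(−2 × 0.8731) = 15.8 × 0.1744 = 2.756 mm.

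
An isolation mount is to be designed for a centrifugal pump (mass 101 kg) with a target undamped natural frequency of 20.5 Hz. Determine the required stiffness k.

1680000 N/m

ω_n = 2πf_n = 2π × 20.5 = 128.8 rad/s.
k = m·ω_n² = 101 × 128.8² = 101 × 16590 = 1676000 N/m.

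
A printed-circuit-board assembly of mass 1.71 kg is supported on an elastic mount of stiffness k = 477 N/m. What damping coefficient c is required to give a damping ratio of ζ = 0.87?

49.7 N·s/m

c_c = 2√(k·m) = 2√(477.0 × 1.71) = 57.12 N·s/m.
c = ζ·c_c = 0.87 × 57.12 = 49.69 N·s/m.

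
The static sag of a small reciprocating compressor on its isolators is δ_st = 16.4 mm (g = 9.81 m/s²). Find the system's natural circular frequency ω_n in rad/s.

ω_n = √(g/δ_st) = √(9.81/0.0164) = √598.2 = 24.46 rad/s.

24.5 rad/s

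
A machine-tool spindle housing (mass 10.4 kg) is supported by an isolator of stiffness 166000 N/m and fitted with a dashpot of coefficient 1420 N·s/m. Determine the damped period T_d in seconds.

ω_n = √(k/m) = √(166000/10.4) = 126.3 rad/s.
Critical damping c_c = 2√(k·m) = 2√(166000 × 10.4) = 2628 N·s/m, so ζ = c/c_c = 1420/2628 = 0.5404.
ω_d = ω_n√(1 − ζ²) = 126.3 × √(1 − 0.292) = 106.3 rad/s.
T_d = 2π/ω_d = 0.05911 s.

0.0591 s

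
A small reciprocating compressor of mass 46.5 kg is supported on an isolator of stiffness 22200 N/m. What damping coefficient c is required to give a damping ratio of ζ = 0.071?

c_c = 2√(k·m) = 2√(22200 × 46.5) = 2032 N·s/m.
c = ζ·c_c = 0.071 × 2032 = 144.3 N·s/m.

144 N·s/m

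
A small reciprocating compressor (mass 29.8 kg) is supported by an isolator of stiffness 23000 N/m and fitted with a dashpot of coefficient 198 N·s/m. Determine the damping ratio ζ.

0.120

ω_n = √(k/m) = √(23000/29.8) = 27.78 rad/s.
Critical damping c_c = 2√(k·m) = 2√(23000 × 29.8) = 1656 N·s/m, so ζ = c/c_c = 198/1656 = 0.1196.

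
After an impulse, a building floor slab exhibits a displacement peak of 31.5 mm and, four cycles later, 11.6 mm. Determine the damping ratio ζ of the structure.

0.0397

Logarithmic decrement δ = (1/n)·ln(x₀/x_n) = (1/4)·ln(31.5/11.6) = (1/4)·ln(2.716) = 0.2497.
ζ = δ/√(4π² + δ²) = 0.2497/√(39.48 + 0.0624) = 0.2497/6.288 = 0.03972.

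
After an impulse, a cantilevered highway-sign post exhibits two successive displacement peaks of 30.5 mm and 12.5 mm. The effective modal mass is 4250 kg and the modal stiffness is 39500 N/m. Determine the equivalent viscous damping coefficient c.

3640 N·s/m

Logarithmic decrement δ = (1/n)·ln(x₀/x_n) = (1/1)·ln(30.5/12.5) = (1/1)·ln(2.440) = 0.8920.
ζ = δ/√(4π² + δ²) = 0.8920/√(39.48 + 0.796) = 0.8920/6.346 = 0.1406.
c = ζ · 2√(km) = 0.1406 × 2√(39500 × 4250) = 0.1406 × 25910 = 3642 N·s/m.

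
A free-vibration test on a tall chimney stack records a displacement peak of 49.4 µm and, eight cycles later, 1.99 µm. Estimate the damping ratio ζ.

0.0638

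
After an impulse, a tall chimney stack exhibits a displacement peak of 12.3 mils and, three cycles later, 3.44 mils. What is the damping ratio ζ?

Logarithmic decrement δ = (1/n)·ln(x₀/x_n) = (1/3)·ln(12.3/3.44) = (1/3)·ln(3.576) = 0.4247.
ζ = δ/√(4π² + δ²) = 0.4247/√(39.48 + 0.180) = 0.4247/6.298 = 0.06744.

0.0674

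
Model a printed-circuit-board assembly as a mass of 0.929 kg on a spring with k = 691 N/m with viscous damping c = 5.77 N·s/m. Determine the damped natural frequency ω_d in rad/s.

27.1 rad/s

ω_n = √(k/m) = √(691.0/0.929) = 27.27 rad/s.
Critical damping c_c = 2√(k·m) = 2√(691.0 × 0.929) = 50.67 N·s/m, so ζ = c/c_c = 5.77/50.67 = 0.1139.
ω_d = ω_n√(1 − ζ²) = 27.27 × √(1 − 0.0130) = 27.10 rad/s.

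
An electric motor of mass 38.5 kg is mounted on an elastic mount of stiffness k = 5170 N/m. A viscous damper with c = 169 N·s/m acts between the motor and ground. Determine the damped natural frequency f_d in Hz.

ω_n = √(k/m) = √(5170/38.5) = 11.59 rad/s.
Critical damping c_c = 2√(k·m) = 2√(5170 × 38.5) = 892.3 N·s/m, so ζ = c/c_c = 169/892.3 = 0.1894.
ω_d = ω_n√(1 − ζ²) = 11.59 × √(1 − 0.0359) = 11.38 rad/s.
f_d = ω_d/(2π) = 1.811 Hz.

1.81 Hz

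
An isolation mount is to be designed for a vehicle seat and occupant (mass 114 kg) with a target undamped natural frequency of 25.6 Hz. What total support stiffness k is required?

ω_n = 2πf_n = 2π × 25.6 = 160.8 rad/s.
k = m·ω_n² = 114 × 160.8² = 114 × 25870 = 2949000 N/m.

2950000 N/m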